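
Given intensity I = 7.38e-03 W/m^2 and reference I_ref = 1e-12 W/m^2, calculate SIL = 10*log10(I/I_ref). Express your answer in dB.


I / I_ref = 7.38e-03 / 1e-12 = 7.38e+09
SIL = 10 * log10(7.38e+09) = 98.681 dB


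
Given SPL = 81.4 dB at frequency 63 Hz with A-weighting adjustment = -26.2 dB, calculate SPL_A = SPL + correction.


A-weighting table: 63 Hz -> -26.2 dB correction
SPL_A = SPL + correction = 81.4 + (-26.2) = 55.2 dBA


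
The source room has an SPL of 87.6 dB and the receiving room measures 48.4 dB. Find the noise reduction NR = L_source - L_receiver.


NR = L_source - L_receiver (difference between source and receiving room levels)
NR = 87.6 - 48.4 = 39.2 dB


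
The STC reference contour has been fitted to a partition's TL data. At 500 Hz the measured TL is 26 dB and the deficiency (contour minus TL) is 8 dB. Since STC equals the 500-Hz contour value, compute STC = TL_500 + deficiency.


By ASTM E413, STC = value of the fitted reference contour at 500 Hz.
Contour value at 500 Hz = TL_500 + deficiency = 26 + 8 = 34
STC = 34


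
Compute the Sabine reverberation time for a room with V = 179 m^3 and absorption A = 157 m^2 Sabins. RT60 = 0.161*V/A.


RT60 = 0.161 * 179 / 157 = 0.18356 s


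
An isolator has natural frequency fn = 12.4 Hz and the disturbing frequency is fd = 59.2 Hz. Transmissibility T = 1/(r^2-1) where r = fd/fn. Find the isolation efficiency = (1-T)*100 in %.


r = 59.2 / 12.4 = 4.77419
r^2 - 1 = 4.77419^2 - 1 = 21.7929
T = 1/21.7929 = 0.0458865
Efficiency = (1 - 0.0458865)*100 = 95.411 %


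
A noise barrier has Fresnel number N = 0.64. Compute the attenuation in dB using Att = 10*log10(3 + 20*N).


3 + 20*N = 3 + 20*0.64 = 15.8
Att = 10*log10(15.8) = 11.987 dB


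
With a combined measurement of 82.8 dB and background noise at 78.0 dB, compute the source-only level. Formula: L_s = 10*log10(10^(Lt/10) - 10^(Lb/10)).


10^(82.8/10) = 1.90546e+08
10^(78.0/10) = 6.30957e+07
Difference = 1.90546e+08 - 6.30957e+07 = 1.2745e+08
L_source = 10*log10(1.2745e+08) = 81.053 dB


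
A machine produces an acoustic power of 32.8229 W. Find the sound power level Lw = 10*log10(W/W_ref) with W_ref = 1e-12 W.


W / W_ref = 32.8229 / 1e-12 = 3.28229e+13
Lw = 10 * log10(3.28229e+13) = 135.16 dB


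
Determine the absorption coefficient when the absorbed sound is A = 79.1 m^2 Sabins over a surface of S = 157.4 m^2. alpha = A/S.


Absorption coefficient = absorbed power / incident power
alpha = A / S = 79.1 / 157.4 = 0.50254


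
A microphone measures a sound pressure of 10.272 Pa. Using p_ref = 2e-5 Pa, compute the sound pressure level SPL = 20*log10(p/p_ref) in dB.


p / p_ref = 10.272 / 2e-5 = 513600
SPL = 20 * log10(513600) = 114.21 dB


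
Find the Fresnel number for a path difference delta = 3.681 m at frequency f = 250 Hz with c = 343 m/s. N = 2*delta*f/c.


N = 2*delta*f/c = 2*delta/lambda, where lambda = c/f
lambda = 343 / 250 = 1.372 m
N = 2 * 3.681 / 1.372 = 5.3659


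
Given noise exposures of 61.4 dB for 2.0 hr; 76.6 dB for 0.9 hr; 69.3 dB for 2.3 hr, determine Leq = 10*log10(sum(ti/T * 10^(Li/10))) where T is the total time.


T_total = 2.0 + 0.9 + 2.3 = 5.2 hr
(2.0/5.2) * 10^(61.4/10) = 530917
(0.9/5.2) * 10^(76.6/10) = 7.91114e+06
(2.3/5.2) * 10^(69.3/10) = 3.76465e+06
Sum = 530917 + 7.91114e+06 + 3.76465e+06 = 1.22067e+07
Leq = 10*log10(1.22067e+07) = 70.866 dB


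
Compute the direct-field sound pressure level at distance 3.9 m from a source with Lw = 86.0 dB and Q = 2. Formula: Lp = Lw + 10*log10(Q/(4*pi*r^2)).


4*pi*r^2 = 4*pi*3.9^2 = 191.134 m^2
Q / (4*pi*r^2) = 2 / 191.134 = 0.0104639
Lp = 86.0 + 10*log10(0.0104639) = 66.197 dB


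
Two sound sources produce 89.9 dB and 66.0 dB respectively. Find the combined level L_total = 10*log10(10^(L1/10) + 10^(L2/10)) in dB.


10^(89.9/10) = 9.77237e+08
10^(66.0/10) = 3.98107e+06
Sum = 9.77237e+08 + 3.98107e+06 = 9.81218e+08
L_total = 10*log10(9.81218e+08) = 89.918 dB


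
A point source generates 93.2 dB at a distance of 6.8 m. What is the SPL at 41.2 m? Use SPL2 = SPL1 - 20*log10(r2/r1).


r2/r1 = 41.2/6.8 = 6.05882
Correction = 20*log10(6.05882) = 15.6478 dB
SPL2 = 93.2 - 15.6478 = 77.552 dB


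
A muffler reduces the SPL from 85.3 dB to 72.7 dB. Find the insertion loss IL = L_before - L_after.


Insertion loss = SPL without muffler - SPL with muffler
IL = 85.3 - 72.7 = 12.6 dB


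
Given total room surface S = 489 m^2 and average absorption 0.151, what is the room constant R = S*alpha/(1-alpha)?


R = 489 * 0.151 / (1 - 0.151) = 86.972 m^2


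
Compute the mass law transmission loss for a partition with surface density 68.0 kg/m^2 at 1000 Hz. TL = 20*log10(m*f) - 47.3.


m * f = 68.0 * 1000 = 68000
20*log10(68000) = 96.6502 dB
TL = 96.6502 - 47.3 = 49.35 dB


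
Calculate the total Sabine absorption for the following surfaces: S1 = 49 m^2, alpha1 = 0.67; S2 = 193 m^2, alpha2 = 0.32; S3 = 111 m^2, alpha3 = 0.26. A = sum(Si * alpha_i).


49 * 0.67 = 32.83
193 * 0.32 = 61.76
111 * 0.26 = 28.86
A_total = 32.83 + 61.76 + 28.86 = 123.45 m^2


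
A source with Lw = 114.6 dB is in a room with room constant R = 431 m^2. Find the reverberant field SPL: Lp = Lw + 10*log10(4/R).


4/R = 4/431 = 0.00928074
Lp = 114.6 + 10*log10(0.00928074) = 94.276 dB


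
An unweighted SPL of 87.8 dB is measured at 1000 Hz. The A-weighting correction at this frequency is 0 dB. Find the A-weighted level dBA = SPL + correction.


A-weighting table: 1000 Hz -> 0 dB correction
SPL_A = SPL + correction = 87.8 + (0) = 87.8 dBA


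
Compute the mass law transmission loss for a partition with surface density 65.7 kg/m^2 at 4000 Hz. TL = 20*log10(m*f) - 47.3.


m * f = 65.7 * 4000 = 262800
20*log10(262800) = 108.393 dB
TL = 108.393 - 47.3 = 61.093 dB


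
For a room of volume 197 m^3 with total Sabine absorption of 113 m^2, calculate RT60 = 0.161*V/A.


RT60 = 0.161 * 197 / 113 = 0.28068 s


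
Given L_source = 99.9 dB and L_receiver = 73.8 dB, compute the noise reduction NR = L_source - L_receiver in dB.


NR = L_source - L_receiver (difference between source and receiving room levels)
NR = 99.9 - 73.8 = 26.1 dB


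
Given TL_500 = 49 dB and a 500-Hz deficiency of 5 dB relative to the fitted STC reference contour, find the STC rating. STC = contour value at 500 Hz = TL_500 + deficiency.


By ASTM E413, STC = value of the fitted reference contour at 500 Hz.
Contour value at 500 Hz = TL_500 + deficiency = 49 + 5 = 54
STC = 54


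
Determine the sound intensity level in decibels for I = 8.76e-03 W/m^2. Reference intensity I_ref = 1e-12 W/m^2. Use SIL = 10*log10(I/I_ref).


I / I_ref = 8.76e-03 / 1e-12 = 8.76e+09
SIL = 10 * log10(8.76e+09) = 99.425 dB


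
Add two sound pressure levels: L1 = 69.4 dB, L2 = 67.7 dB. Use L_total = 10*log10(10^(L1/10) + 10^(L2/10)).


10^(69.4/10) = 8.70964e+06
10^(67.7/10) = 5.88844e+06
Sum = 8.70964e+06 + 5.88844e+06 = 1.45981e+07
L_total = 10*log10(1.45981e+07) = 71.643 dB


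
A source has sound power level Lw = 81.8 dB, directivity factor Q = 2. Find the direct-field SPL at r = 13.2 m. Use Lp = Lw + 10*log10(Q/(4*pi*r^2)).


4*pi*r^2 = 4*pi*13.2^2 = 2189.56 m^2
Q / (4*pi*r^2) = 2 / 2189.56 = 0.000913426
Lp = 81.8 + 10*log10(0.000913426) = 51.407 dB


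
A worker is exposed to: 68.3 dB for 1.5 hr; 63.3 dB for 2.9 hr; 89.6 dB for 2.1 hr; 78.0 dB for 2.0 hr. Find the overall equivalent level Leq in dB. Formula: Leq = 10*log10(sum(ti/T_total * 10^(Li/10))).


T_total = 1.5 + 2.9 + 2.1 + 2.0 = 8.5 hr
(1.5/8.5) * 10^(68.3/10) = 1.19309e+06
(2.9/8.5) * 10^(63.3/10) = 729422
(2.1/8.5) * 10^(89.6/10) = 2.2532e+08
(2.0/8.5) * 10^(78.0/10) = 1.48461e+07
Sum = 1.19309e+06 + 729422 + 2.2532e+08 + 1.48461e+07 = 2.42089e+08
Leq = 10*log10(2.42089e+08) = 83.84 dB


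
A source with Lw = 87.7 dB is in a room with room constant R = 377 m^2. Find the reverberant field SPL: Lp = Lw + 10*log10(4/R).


4/R = 4/377 = 0.0106101
Lp = 87.7 + 10*log10(0.0106101) = 67.957 dB


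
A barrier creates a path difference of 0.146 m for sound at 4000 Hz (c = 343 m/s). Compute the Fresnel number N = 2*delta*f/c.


N = 2*delta*f/c = 2*delta/lambda, where lambda = c/f
lambda = 343 / 4000 = 0.08575 m
N = 2 * 0.146 / 0.08575 = 3.4052


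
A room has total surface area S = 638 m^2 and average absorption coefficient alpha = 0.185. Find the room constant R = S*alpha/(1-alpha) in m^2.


R = 638 * 0.185 / (1 - 0.185) = 144.82 m^2


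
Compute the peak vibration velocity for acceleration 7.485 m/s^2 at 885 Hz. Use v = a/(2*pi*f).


omega = 2*pi*f = 2*pi*885 = 5560.62 rad/s
v = a / omega = 7.485 / 5560.62 = 0.0013461 m/s


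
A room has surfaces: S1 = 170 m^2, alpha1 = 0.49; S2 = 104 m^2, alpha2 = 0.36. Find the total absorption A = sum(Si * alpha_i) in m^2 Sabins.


170 * 0.49 = 83.3
104 * 0.36 = 37.44
A_total = 83.3 + 37.44 = 120.74 m^2


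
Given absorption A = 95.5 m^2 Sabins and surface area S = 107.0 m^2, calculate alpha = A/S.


Absorption coefficient = absorbed power / incident power
alpha = A / S = 95.5 / 107.0 = 0.89252


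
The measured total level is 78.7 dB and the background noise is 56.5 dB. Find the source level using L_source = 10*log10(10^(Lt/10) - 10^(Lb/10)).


10^(78.7/10) = 7.4131e+07
10^(56.5/10) = 446684
Difference = 7.4131e+07 - 446684 = 7.36843e+07
L_source = 10*log10(7.36843e+07) = 78.674 dB


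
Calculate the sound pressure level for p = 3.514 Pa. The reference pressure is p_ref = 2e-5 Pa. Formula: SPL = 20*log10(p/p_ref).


p / p_ref = 3.514 / 2e-5 = 175700
SPL = 20 * log10(175700) = 104.9 dB


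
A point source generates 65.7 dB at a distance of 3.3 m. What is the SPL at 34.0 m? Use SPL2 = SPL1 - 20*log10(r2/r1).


r2/r1 = 34.0/3.3 = 10.303
Correction = 20*log10(10.303) = 20.2593 dB
SPL2 = 65.7 - 20.2593 = 45.441 dB


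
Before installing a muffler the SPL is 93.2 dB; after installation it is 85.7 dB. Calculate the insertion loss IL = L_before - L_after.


Insertion loss = SPL without muffler - SPL with muffler
IL = 93.2 - 85.7 = 7.5 dB


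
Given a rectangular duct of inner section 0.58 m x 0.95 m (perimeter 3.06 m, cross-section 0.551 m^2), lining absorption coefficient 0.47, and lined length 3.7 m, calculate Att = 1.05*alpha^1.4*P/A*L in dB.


alpha^1.4 = 0.47^1.4 = 0.347486
Attenuation rate = 1.05 * alpha^1.4 * P / A
= 1.05 * 0.347486 * 3.06 / 0.551 = 2.02627 dB/m
Total Att = 2.02627 * 3.7 = 7.4972 dB


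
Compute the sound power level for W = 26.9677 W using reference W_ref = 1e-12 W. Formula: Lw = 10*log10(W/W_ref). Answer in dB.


W / W_ref = 26.9677 / 1e-12 = 2.69677e+13
Lw = 10 * log10(2.69677e+13) = 134.31 dB


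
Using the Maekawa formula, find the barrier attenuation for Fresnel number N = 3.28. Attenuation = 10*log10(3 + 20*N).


3 + 20*N = 3 + 20*3.28 = 68.6
Att = 10*log10(68.6) = 18.363 dB


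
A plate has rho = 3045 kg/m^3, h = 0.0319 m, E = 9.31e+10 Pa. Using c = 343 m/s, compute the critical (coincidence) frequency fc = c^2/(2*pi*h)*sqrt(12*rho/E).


12*rho/E = 12*3045/9.31e+10 = 3.92481e-07
sqrt(12*rho/E) = sqrt(3.92481e-07) = 0.000626483
c^2/(2*pi*h) = 343^2/(2*pi*0.0319) = 586972
fc = 586972 * 0.000626483 = 367.73 Hz


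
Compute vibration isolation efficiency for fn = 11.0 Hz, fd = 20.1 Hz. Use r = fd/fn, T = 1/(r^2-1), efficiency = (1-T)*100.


r = 20.1 / 11.0 = 1.82727
r^2 - 1 = 1.82727^2 - 1 = 2.33892
T = 1/2.33892 = 0.427548
Efficiency = (1 - 0.427548)*100 = 57.245 %


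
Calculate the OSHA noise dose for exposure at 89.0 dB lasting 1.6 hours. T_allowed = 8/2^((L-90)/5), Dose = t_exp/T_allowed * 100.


T_allowed = 8 / 2^((89.0 - 90)/5) = 9.18959 hr
Dose = 1.6 / 9.18959 * 100 = 17.411 %


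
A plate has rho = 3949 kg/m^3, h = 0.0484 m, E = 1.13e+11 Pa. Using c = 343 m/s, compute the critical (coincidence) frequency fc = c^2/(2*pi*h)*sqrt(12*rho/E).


12*rho/E = 12*3949/1.13e+11 = 4.19363e-07
sqrt(12*rho/E) = sqrt(4.19363e-07) = 0.000647582
c^2/(2*pi*h) = 343^2/(2*pi*0.0484) = 386868
fc = 386868 * 0.000647582 = 250.53 Hz


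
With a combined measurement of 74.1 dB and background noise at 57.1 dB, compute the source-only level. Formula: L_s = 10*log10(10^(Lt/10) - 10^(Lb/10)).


10^(74.1/10) = 2.5704e+07
10^(57.1/10) = 512861
Difference = 2.5704e+07 - 512861 = 2.51911e+07
L_source = 10*log10(2.51911e+07) = 74.012 dB


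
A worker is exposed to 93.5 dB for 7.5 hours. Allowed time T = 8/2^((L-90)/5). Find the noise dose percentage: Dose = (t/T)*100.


T_allowed = 8 / 2^((93.5 - 90)/5) = 4.92458 hr
Dose = 7.5 / 4.92458 * 100 = 152.3 %


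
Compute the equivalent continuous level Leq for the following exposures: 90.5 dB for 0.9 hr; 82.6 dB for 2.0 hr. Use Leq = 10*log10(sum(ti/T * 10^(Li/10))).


T_total = 0.9 + 2.0 = 2.9 hr
(0.9/2.9) * 10^(90.5/10) = 3.48213e+08
(2.0/2.9) * 10^(82.6/10) = 1.25497e+08
Sum = 3.48213e+08 + 1.25497e+08 = 4.7371e+08
Leq = 10*log10(4.7371e+08) = 86.755 dB


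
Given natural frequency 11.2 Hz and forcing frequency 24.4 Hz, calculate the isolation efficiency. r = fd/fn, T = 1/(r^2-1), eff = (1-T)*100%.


r = 24.4 / 11.2 = 2.17857
r^2 - 1 = 2.17857^2 - 1 = 3.74617
T = 1/3.74617 = 0.266939
Efficiency = (1 - 0.266939)*100 = 73.306 %


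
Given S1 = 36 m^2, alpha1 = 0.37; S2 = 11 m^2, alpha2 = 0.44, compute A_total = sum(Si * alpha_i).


36 * 0.37 = 13.32
11 * 0.44 = 4.84
A_total = 13.32 + 4.84 = 18.16 m^2


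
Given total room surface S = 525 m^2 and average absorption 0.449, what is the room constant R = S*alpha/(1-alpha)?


R = 525 * 0.449 / (1 - 0.449) = 427.81 m^2


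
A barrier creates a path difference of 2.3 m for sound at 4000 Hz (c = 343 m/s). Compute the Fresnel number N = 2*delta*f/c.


N = 2*delta*f/c = 2*delta/lambda, where lambda = c/f
lambda = 343 / 4000 = 0.08575 m
N = 2 * 2.3 / 0.08575 = 53.644


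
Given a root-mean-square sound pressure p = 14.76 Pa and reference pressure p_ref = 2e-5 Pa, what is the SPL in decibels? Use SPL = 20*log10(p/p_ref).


p / p_ref = 14.76 / 2e-5 = 738000
SPL = 20 * log10(738000) = 117.36 dB


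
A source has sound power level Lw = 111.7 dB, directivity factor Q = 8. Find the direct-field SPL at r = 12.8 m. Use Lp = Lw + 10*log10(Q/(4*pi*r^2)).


4*pi*r^2 = 4*pi*12.8^2 = 2058.87 m^2
Q / (4*pi*r^2) = 8 / 2058.87 = 0.00388563
Lp = 111.7 + 10*log10(0.00388563) = 87.595 dB


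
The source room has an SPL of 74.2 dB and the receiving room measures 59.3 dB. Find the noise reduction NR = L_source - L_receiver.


NR = L_source - L_receiver (difference between source and receiving room levels)
NR = 74.2 - 59.3 = 14.9 dB


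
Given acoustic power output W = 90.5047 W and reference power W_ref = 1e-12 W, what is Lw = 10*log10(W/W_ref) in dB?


W / W_ref = 90.5047 / 1e-12 = 9.05047e+13
Lw = 10 * log10(9.05047e+13) = 139.57 dB


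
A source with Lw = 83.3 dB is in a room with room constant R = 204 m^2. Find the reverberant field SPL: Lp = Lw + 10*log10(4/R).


4/R = 4/204 = 0.0196078
Lp = 83.3 + 10*log10(0.0196078) = 66.224 dB


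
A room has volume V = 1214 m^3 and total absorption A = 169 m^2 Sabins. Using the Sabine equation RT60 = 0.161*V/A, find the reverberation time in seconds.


RT60 = 0.161 * 1214 / 169 = 1.1565 s


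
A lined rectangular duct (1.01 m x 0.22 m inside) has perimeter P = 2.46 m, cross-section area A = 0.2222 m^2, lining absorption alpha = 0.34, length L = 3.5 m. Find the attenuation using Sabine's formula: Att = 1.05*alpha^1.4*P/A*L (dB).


alpha^1.4 = 0.34^1.4 = 0.220836
Attenuation rate = 1.05 * alpha^1.4 * P / A
= 1.05 * 0.220836 * 2.46 / 0.2222 = 2.56714 dB/m
Total Att = 2.56714 * 3.5 = 8.985 dB


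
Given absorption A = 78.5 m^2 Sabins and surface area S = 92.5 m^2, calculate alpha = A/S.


Absorption coefficient = absorbed power / incident power
alpha = A / S = 78.5 / 92.5 = 0.84865


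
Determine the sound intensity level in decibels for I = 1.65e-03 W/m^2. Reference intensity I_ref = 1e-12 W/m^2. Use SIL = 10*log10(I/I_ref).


I / I_ref = 1.65e-03 / 1e-12 = 1.65e+09
SIL = 10 * log10(1.65e+09) = 92.175 dB


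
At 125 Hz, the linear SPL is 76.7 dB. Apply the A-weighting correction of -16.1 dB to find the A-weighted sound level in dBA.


A-weighting table: 125 Hz -> -16.1 dB correction
SPL_A = SPL + correction = 76.7 + (-16.1) = 60.6 dBA


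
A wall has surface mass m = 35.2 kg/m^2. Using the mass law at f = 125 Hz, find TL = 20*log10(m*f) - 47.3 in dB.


m * f = 35.2 * 125 = 4400
20*log10(4400) = 72.8691 dB
TL = 72.8691 - 47.3 = 25.569 dB


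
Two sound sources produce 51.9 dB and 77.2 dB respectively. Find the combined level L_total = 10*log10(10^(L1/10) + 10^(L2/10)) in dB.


10^(51.9/10) = 154882
10^(77.2/10) = 5.24807e+07
Sum = 154882 + 5.24807e+07 = 5.26356e+07
L_total = 10*log10(5.26356e+07) = 77.213 dB


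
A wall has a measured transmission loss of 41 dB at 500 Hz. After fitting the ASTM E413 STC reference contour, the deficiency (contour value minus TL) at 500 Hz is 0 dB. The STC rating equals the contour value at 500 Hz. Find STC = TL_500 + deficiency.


By ASTM E413, STC = value of the fitted reference contour at 500 Hz.
Contour value at 500 Hz = TL_500 + deficiency = 41 + 0 = 41
STC = 41


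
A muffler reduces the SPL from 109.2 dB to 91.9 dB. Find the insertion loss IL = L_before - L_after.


Insertion loss = SPL without muffler - SPL with muffler
IL = 109.2 - 91.9 = 17.3 dB


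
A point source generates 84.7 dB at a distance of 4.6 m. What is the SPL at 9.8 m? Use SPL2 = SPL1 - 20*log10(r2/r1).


r2/r1 = 9.8/4.6 = 2.13043
Correction = 20*log10(2.13043) = 6.56935 dB
SPL2 = 84.7 - 6.56935 = 78.131 dB


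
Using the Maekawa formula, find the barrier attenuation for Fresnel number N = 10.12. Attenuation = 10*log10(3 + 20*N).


3 + 20*N = 3 + 20*10.12 = 205.4
Att = 10*log10(205.4) = 23.126 dB


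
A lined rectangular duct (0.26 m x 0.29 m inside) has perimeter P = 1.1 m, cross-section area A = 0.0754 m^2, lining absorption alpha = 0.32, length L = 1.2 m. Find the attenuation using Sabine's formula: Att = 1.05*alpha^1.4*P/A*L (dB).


alpha^1.4 = 0.32^1.4 = 0.202866
Attenuation rate = 1.05 * alpha^1.4 * P / A
= 1.05 * 0.202866 * 1.1 / 0.0754 = 3.10756 dB/m
Total Att = 3.10756 * 1.2 = 3.7291 dB


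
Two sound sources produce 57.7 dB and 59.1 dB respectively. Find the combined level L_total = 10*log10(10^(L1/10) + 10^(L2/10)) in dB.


10^(57.7/10) = 588844
10^(59.1/10) = 812831
Sum = 588844 + 812831 = 1.40168e+06
L_total = 10*log10(1.40168e+06) = 61.466 dB


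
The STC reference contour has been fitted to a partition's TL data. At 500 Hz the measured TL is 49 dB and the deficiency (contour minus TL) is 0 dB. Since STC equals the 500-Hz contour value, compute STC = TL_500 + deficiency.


By ASTM E413, STC = value of the fitted reference contour at 500 Hz.
Contour value at 500 Hz = TL_500 + deficiency = 49 + 0 = 49
STC = 49


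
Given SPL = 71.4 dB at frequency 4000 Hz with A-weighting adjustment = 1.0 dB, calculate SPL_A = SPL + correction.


A-weighting table: 4000 Hz -> 1.0 dB correction
SPL_A = SPL + correction = 71.4 + (1.0) = 72.4 dBA


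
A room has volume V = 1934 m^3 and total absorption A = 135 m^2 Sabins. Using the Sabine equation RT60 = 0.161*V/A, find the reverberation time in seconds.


RT60 = 0.161 * 1934 / 135 = 2.3065 s


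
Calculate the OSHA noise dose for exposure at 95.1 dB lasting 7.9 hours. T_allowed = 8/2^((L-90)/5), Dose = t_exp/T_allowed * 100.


T_allowed = 8 / 2^((95.1 - 90)/5) = 3.94493 hr
Dose = 7.9 / 3.94493 * 100 = 200.26 %


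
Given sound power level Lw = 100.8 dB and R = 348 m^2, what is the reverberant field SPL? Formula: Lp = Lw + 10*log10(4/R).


4/R = 4/348 = 0.0114943
Lp = 100.8 + 10*log10(0.0114943) = 81.405 dB


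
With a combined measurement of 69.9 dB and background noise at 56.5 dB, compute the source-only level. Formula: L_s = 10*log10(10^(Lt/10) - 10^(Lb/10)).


10^(69.9/10) = 9.77237e+06
10^(56.5/10) = 446684
Difference = 9.77237e+06 - 446684 = 9.32569e+06
L_source = 10*log10(9.32569e+06) = 69.697 dB


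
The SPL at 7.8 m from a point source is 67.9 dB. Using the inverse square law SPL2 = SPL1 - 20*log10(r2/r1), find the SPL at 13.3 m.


r2/r1 = 13.3/7.8 = 1.70513
Correction = 20*log10(1.70513) = 4.63515 dB
SPL2 = 67.9 - 4.63515 = 63.265 dB


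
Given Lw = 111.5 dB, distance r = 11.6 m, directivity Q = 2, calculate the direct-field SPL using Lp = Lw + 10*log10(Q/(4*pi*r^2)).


4*pi*r^2 = 4*pi*11.6^2 = 1690.93 m^2
Q / (4*pi*r^2) = 2 / 1690.93 = 0.00118278
Lp = 111.5 + 10*log10(0.00118278) = 82.229 dB


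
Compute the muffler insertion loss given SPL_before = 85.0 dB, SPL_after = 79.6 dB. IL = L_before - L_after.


Insertion loss = SPL without muffler - SPL with muffler
IL = 85.0 - 79.6 = 5.4 dB


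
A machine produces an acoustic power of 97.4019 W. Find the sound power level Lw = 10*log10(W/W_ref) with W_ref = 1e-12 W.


W / W_ref = 97.4019 / 1e-12 = 9.74019e+13
Lw = 10 * log10(9.74019e+13) = 139.89 dB


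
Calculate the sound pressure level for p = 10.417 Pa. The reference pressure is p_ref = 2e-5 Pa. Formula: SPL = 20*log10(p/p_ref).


p / p_ref = 10.417 / 2e-5 = 520850
SPL = 20 * log10(520850) = 114.33 dB


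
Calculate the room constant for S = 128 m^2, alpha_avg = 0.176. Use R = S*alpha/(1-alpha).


R = 128 * 0.176 / (1 - 0.176) = 27.34 m^2


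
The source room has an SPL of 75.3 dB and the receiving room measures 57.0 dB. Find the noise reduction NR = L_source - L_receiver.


NR = L_source - L_receiver (difference between source and receiving room levels)
NR = 75.3 - 57.0 = 18.3 dB


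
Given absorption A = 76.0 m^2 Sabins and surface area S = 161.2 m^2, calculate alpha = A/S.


Absorption coefficient = absorbed power / incident power
alpha = A / S = 76.0 / 161.2 = 0.47146


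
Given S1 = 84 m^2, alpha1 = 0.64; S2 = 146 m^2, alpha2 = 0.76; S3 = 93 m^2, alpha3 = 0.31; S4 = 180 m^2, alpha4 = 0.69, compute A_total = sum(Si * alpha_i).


84 * 0.64 = 53.76
146 * 0.76 = 110.96
93 * 0.31 = 28.83
180 * 0.69 = 124.2
A_total = 53.76 + 110.96 + 28.83 + 124.2 = 317.75 m^2


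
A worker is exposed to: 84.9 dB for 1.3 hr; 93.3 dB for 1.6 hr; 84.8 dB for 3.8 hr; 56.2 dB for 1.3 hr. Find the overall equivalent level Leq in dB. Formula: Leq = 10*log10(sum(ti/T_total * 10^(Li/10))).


T_total = 1.3 + 1.6 + 3.8 + 1.3 = 8.0 hr
(1.3/8.0) * 10^(84.9/10) = 5.02173e+07
(1.6/8.0) * 10^(93.3/10) = 4.27592e+08
(3.8/8.0) * 10^(84.8/10) = 1.43448e+08
(1.3/8.0) * 10^(56.2/10) = 67741.3
Sum = 5.02173e+07 + 4.27592e+08 + 1.43448e+08 + 67741.3 = 6.21325e+08
Leq = 10*log10(6.21325e+08) = 87.933 dB


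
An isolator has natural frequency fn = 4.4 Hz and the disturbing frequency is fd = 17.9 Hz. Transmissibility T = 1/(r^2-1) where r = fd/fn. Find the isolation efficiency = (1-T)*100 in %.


r = 17.9 / 4.4 = 4.06818
r^2 - 1 = 4.06818^2 - 1 = 15.5501
T = 1/15.5501 = 0.0643083
Efficiency = (1 - 0.0643083)*100 = 93.569 %


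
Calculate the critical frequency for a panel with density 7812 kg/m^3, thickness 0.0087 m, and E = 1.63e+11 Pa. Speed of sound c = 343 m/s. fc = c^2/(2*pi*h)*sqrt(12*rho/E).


12*rho/E = 12*7812/1.63e+11 = 5.75117e-07
sqrt(12*rho/E) = sqrt(5.75117e-07) = 0.000758365
c^2/(2*pi*h) = 343^2/(2*pi*0.0087) = 2.15223e+06
fc = 2.15223e+06 * 0.000758365 = 1632.2 Hz


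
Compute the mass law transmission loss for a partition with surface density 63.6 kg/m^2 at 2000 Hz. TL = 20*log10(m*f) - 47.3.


m * f = 63.6 * 2000 = 127200
20*log10(127200) = 102.09 dB
TL = 102.09 - 47.3 = 54.79 dB


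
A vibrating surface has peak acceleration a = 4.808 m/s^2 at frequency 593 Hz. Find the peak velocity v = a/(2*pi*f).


omega = 2*pi*f = 2*pi*593 = 3725.93 rad/s
v = a / omega = 4.808 / 3725.93 = 0.0012904 m/s


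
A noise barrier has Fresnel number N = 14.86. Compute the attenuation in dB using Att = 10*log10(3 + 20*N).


3 + 20*N = 3 + 20*14.86 = 300.2
Att = 10*log10(300.2) = 24.774 dB


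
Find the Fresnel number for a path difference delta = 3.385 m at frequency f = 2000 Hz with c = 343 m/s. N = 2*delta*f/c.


N = 2*delta*f/c = 2*delta/lambda, where lambda = c/f
lambda = 343 / 2000 = 0.1715 m
N = 2 * 3.385 / 0.1715 = 39.475


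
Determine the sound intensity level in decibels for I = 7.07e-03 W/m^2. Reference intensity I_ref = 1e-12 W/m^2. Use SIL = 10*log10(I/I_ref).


I / I_ref = 7.07e-03 / 1e-12 = 7.07e+09
SIL = 10 * log10(7.07e+09) = 98.494 dB


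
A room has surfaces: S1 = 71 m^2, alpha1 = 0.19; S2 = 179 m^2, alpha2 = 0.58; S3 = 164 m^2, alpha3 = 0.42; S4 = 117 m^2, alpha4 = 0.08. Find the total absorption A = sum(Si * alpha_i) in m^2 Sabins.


71 * 0.19 = 13.49
179 * 0.58 = 103.82
164 * 0.42 = 68.88
117 * 0.08 = 9.36
A_total = 13.49 + 103.82 + 68.88 + 9.36 = 195.55 m^2


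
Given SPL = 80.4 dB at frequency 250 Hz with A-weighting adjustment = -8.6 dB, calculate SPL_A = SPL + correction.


A-weighting table: 250 Hz -> -8.6 dB correction
SPL_A = SPL + correction = 80.4 + (-8.6) = 71.8 dBA


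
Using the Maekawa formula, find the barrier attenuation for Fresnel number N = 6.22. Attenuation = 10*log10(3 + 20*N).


3 + 20*N = 3 + 20*6.22 = 127.4
Att = 10*log10(127.4) = 21.052 dB


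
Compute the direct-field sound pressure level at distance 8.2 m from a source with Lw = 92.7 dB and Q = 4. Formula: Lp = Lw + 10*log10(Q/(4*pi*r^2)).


4*pi*r^2 = 4*pi*8.2^2 = 844.963 m^2
Q / (4*pi*r^2) = 4 / 844.963 = 0.00473394
Lp = 92.7 + 10*log10(0.00473394) = 69.452 dB


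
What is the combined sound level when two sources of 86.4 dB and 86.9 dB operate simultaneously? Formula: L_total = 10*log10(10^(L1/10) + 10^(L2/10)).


10^(86.4/10) = 4.36516e+08
10^(86.9/10) = 4.89779e+08
Sum = 4.36516e+08 + 4.89779e+08 = 9.26295e+08
L_total = 10*log10(9.26295e+08) = 89.667 dB


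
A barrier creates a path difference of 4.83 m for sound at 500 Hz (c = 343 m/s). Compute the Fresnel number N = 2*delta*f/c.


N = 2*delta*f/c = 2*delta/lambda, where lambda = c/f
lambda = 343 / 500 = 0.686 m
N = 2 * 4.83 / 0.686 = 14.082


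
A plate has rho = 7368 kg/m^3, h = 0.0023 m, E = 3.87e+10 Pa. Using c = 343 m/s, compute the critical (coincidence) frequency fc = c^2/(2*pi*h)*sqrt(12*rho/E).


12*rho/E = 12*7368/3.87e+10 = 2.28465e-06
sqrt(12*rho/E) = sqrt(2.28465e-06) = 0.00151151
c^2/(2*pi*h) = 343^2/(2*pi*0.0023) = 8.14105e+06
fc = 8.14105e+06 * 0.00151151 = 12305 Hz


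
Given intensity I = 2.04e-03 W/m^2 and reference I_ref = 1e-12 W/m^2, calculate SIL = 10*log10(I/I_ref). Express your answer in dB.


I / I_ref = 2.04e-03 / 1e-12 = 2.04e+09
SIL = 10 * log10(2.04e+09) = 93.096 dB


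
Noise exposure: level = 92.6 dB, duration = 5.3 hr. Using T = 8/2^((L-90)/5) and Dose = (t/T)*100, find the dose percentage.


T_allowed = 8 / 2^((92.6 - 90)/5) = 5.57897 hr
Dose = 5.3 / 5.57897 * 100 = 95 %


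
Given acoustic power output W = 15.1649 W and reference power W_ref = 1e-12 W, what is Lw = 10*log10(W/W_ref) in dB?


W / W_ref = 15.1649 / 1e-12 = 1.51649e+13
Lw = 10 * log10(1.51649e+13) = 131.81 dB


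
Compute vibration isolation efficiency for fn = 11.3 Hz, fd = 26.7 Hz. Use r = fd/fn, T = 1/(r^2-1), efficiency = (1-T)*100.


r = 26.7 / 11.3 = 2.36283
r^2 - 1 = 2.36283^2 - 1 = 4.58297
T = 1/4.58297 = 0.218199
Efficiency = (1 - 0.218199)*100 = 78.18 %


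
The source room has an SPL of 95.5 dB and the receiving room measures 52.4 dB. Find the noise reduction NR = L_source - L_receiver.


NR = L_source - L_receiver (difference between source and receiving room levels)
NR = 95.5 - 52.4 = 43.1 dB


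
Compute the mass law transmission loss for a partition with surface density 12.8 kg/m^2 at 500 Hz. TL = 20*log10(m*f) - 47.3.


m * f = 12.8 * 500 = 6400
20*log10(6400) = 76.1236 dB
TL = 76.1236 - 47.3 = 28.824 dB


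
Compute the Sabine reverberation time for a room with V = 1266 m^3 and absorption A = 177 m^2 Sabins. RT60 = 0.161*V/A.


RT60 = 0.161 * 1266 / 177 = 1.1516 s


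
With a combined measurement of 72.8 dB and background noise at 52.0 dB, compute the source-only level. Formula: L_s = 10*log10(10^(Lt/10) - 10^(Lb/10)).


10^(72.8/10) = 1.90546e+07
10^(52.0/10) = 158489
Difference = 1.90546e+07 - 158489 = 1.88961e+07
L_source = 10*log10(1.88961e+07) = 72.764 dB


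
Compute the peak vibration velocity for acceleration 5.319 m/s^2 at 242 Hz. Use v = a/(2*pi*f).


omega = 2*pi*f = 2*pi*242 = 1520.53 rad/s
v = a / omega = 5.319 / 1520.53 = 0.0034981 m/s


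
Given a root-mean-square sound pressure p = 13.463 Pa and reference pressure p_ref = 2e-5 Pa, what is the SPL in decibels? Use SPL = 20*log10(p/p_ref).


p / p_ref = 13.463 / 2e-5 = 673150
SPL = 20 * log10(673150) = 116.56 dB


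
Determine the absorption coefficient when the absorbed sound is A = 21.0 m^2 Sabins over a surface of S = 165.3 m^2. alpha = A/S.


Absorption coefficient = absorbed power / incident power
alpha = A / S = 21.0 / 165.3 = 0.12704


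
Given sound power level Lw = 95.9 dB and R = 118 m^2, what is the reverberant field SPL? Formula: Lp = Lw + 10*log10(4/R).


4/R = 4/118 = 0.0338983
Lp = 95.9 + 10*log10(0.0338983) = 81.202 dB


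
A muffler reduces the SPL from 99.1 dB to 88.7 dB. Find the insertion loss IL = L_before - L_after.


Insertion loss = SPL without muffler - SPL with muffler
IL = 99.1 - 88.7 = 10.4 dB


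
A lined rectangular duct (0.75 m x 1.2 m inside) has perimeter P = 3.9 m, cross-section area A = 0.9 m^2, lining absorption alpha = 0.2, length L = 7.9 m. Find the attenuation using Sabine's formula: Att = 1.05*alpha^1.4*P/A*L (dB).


alpha^1.4 = 0.2^1.4 = 0.105061
Attenuation rate = 1.05 * alpha^1.4 * P / A
= 1.05 * 0.105061 * 3.9 / 0.9 = 0.478028 dB/m
Total Att = 0.478028 * 7.9 = 3.7764 dB


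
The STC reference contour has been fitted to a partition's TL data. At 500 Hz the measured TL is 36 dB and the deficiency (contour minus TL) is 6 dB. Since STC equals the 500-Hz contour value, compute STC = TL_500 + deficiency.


By ASTM E413, STC = value of the fitted reference contour at 500 Hz.
Contour value at 500 Hz = TL_500 + deficiency = 36 + 6 = 42
STC = 42


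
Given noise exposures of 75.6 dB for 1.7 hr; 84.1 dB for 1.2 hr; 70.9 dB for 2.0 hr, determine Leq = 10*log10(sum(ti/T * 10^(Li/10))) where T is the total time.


T_total = 1.7 + 1.2 + 2.0 = 4.9 hr
(1.7/4.9) * 10^(75.6/10) = 1.25966e+07
(1.2/4.9) * 10^(84.1/10) = 6.29485e+07
(2.0/4.9) * 10^(70.9/10) = 5.02151e+06
Sum = 1.25966e+07 + 6.29485e+07 + 5.02151e+06 = 8.05666e+07
Leq = 10*log10(8.05666e+07) = 79.062 dB


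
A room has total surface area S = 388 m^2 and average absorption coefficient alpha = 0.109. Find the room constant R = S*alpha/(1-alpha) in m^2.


R = 388 * 0.109 / (1 - 0.109) = 47.466 m^2


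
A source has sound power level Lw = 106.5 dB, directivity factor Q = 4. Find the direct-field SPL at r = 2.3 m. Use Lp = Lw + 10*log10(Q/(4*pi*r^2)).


4*pi*r^2 = 4*pi*2.3^2 = 66.4761 m^2
Q / (4*pi*r^2) = 4 / 66.4761 = 0.060172
Lp = 106.5 + 10*log10(0.060172) = 94.294 dB


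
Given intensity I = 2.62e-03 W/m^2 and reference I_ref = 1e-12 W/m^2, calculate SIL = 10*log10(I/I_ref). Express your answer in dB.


I / I_ref = 2.62e-03 / 1e-12 = 2.62e+09
SIL = 10 * log10(2.62e+09) = 94.183 dB


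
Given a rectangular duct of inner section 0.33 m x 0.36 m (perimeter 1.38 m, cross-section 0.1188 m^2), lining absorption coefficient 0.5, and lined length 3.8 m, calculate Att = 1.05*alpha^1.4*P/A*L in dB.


alpha^1.4 = 0.5^1.4 = 0.378929
Attenuation rate = 1.05 * alpha^1.4 * P / A
= 1.05 * 0.378929 * 1.38 / 0.1188 = 4.62179 dB/m
Total Att = 4.62179 * 3.8 = 17.563 dB


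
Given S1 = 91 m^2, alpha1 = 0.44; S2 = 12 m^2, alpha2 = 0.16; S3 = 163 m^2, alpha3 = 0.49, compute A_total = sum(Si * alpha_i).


91 * 0.44 = 40.04
12 * 0.16 = 1.92
163 * 0.49 = 79.87
A_total = 40.04 + 1.92 + 79.87 = 121.83 m^2


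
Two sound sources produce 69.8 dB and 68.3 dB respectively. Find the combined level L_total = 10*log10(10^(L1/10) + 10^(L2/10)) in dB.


10^(69.8/10) = 9.54993e+06
10^(68.3/10) = 6.76083e+06
Sum = 9.54993e+06 + 6.76083e+06 = 1.63108e+07
L_total = 10*log10(1.63108e+07) = 72.125 dB


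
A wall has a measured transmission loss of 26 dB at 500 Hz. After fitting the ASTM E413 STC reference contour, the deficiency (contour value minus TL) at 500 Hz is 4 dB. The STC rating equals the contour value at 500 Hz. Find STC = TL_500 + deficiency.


By ASTM E413, STC = value of the fitted reference contour at 500 Hz.
Contour value at 500 Hz = TL_500 + deficiency = 26 + 4 = 30
STC = 30


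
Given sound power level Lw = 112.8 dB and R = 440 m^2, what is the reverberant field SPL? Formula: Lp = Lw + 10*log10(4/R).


4/R = 4/440 = 0.00909091
Lp = 112.8 + 10*log10(0.00909091) = 92.386 dB


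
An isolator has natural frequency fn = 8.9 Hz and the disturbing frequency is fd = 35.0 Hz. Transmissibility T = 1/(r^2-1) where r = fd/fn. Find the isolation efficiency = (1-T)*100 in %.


r = 35.0 / 8.9 = 3.93258
r^2 - 1 = 3.93258^2 - 1 = 14.4652
T = 1/14.4652 = 0.0691314
Efficiency = (1 - 0.0691314)*100 = 93.087 %


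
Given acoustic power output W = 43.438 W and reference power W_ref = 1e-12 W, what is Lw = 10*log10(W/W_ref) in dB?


W / W_ref = 43.438 / 1e-12 = 4.3438e+13
Lw = 10 * log10(4.3438e+13) = 136.38 dB


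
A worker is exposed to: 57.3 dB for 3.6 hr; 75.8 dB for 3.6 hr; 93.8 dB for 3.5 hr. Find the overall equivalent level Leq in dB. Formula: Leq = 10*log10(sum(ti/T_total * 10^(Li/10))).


T_total = 3.6 + 3.6 + 3.5 = 10.7 hr
(3.6/10.7) * 10^(57.3/10) = 180684
(3.6/10.7) * 10^(75.8/10) = 1.27914e+07
(3.5/10.7) * 10^(93.8/10) = 7.84665e+08
Sum = 180684 + 1.27914e+07 + 7.84665e+08 = 7.97637e+08
Leq = 10*log10(7.97637e+08) = 89.018 dB


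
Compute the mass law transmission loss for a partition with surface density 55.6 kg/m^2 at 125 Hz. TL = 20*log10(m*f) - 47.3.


m * f = 55.6 * 125 = 6950
20*log10(6950) = 76.8397 dB
TL = 76.8397 - 47.3 = 29.54 dB


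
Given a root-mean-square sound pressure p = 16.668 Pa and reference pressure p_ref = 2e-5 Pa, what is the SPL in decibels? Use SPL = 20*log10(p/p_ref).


p / p_ref = 16.668 / 2e-5 = 833400
SPL = 20 * log10(833400) = 118.42 dB


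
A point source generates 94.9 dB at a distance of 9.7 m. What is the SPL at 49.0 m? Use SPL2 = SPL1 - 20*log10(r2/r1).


r2/r1 = 49.0/9.7 = 5.05155
Correction = 20*log10(5.05155) = 14.0685 dB
SPL2 = 94.9 - 14.0685 = 80.832 dB


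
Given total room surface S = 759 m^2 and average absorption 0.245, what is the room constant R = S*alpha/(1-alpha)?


R = 759 * 0.245 / (1 - 0.245) = 246.3 m^2


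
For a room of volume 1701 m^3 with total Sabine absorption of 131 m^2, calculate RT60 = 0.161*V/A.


RT60 = 0.161 * 1701 / 131 = 2.0905 s


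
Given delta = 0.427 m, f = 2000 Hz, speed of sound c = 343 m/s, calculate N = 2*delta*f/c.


N = 2*delta*f/c = 2*delta/lambda, where lambda = c/f
lambda = 343 / 2000 = 0.1715 m
N = 2 * 0.427 / 0.1715 = 4.9796


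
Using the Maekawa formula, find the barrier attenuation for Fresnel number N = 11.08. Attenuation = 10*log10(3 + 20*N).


3 + 20*N = 3 + 20*11.08 = 224.6
Att = 10*log10(224.6) = 23.514 dB


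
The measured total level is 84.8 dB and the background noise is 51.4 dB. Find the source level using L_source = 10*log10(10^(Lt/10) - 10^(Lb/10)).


10^(84.8/10) = 3.01995e+08
10^(51.4/10) = 138038
Difference = 3.01995e+08 - 138038 = 3.01857e+08
L_source = 10*log10(3.01857e+08) = 84.798 dB


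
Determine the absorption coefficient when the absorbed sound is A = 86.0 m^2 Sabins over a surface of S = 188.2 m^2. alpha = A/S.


Absorption coefficient = absorbed power / incident power
alpha = A / S = 86.0 / 188.2 = 0.45696


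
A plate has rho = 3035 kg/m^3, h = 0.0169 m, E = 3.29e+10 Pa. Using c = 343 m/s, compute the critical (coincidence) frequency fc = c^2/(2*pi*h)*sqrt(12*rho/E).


12*rho/E = 12*3035/3.29e+10 = 1.10699e-06
sqrt(12*rho/E) = sqrt(1.10699e-06) = 0.00105214
c^2/(2*pi*h) = 343^2/(2*pi*0.0169) = 1.10795e+06
fc = 1.10795e+06 * 0.00105214 = 1165.7 Hz


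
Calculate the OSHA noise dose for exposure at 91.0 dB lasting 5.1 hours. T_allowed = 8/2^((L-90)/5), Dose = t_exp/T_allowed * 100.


T_allowed = 8 / 2^((91.0 - 90)/5) = 6.9644 hr
Dose = 5.1 / 6.9644 * 100 = 73.23 %


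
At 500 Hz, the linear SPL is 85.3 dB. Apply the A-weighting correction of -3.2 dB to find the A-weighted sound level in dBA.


A-weighting table: 500 Hz -> -3.2 dB correction
SPL_A = SPL + correction = 85.3 + (-3.2) = 82.1 dBA


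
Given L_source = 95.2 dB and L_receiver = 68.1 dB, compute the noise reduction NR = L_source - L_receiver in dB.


NR = L_source - L_receiver (difference between source and receiving room levels)
NR = 95.2 - 68.1 = 27.1 dB


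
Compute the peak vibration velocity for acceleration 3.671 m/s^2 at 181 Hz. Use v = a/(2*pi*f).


omega = 2*pi*f = 2*pi*181 = 1137.26 rad/s
v = a / omega = 3.671 / 1137.26 = 0.0032279 m/s


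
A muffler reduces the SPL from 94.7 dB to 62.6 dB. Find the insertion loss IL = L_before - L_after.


Insertion loss = SPL without muffler - SPL with muffler
IL = 94.7 - 62.6 = 32.1 dB


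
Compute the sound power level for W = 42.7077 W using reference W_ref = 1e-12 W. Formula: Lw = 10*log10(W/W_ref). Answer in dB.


W / W_ref = 42.7077 / 1e-12 = 4.27077e+13
Lw = 10 * log10(4.27077e+13) = 136.31 dB


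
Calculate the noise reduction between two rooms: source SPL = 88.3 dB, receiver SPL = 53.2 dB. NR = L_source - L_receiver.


NR = L_source - L_receiver (difference between source and receiving room levels)
NR = 88.3 - 53.2 = 35.1 dB


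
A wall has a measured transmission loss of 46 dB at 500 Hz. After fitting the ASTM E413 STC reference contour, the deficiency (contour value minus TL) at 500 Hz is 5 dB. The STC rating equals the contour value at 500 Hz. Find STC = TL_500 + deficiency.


By ASTM E413, STC = value of the fitted reference contour at 500 Hz.
Contour value at 500 Hz = TL_500 + deficiency = 46 + 5 = 51
STC = 51


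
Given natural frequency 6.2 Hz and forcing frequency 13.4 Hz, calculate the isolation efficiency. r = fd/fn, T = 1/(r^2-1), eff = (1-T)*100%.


r = 13.4 / 6.2 = 2.16129
r^2 - 1 = 2.16129^2 - 1 = 3.67117
T = 1/3.67117 = 0.272393
Efficiency = (1 - 0.272393)*100 = 72.761 %


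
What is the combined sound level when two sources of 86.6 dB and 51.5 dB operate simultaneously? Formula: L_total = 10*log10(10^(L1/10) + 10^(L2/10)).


10^(86.6/10) = 4.57088e+08
10^(51.5/10) = 141254
Sum = 4.57088e+08 + 141254 = 4.57229e+08
L_total = 10*log10(4.57229e+08) = 86.601 dB


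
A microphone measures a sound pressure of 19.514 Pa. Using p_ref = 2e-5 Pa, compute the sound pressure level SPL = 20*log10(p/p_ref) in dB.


p / p_ref = 19.514 / 2e-5 = 975700
SPL = 20 * log10(975700) = 119.79 dB


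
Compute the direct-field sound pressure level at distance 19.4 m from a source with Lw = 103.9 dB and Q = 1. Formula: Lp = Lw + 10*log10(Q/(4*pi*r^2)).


4*pi*r^2 = 4*pi*19.4^2 = 4729.48 m^2
Q / (4*pi*r^2) = 1 / 4729.48 = 0.00021144
Lp = 103.9 + 10*log10(0.00021144) = 67.152 dB


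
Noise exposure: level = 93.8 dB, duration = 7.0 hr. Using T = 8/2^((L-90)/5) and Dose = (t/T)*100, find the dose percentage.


T_allowed = 8 / 2^((93.8 - 90)/5) = 4.72397 hr
Dose = 7.0 / 4.72397 * 100 = 148.18 %


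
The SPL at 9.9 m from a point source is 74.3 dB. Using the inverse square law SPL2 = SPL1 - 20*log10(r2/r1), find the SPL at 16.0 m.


r2/r1 = 16.0/9.9 = 1.61616
Correction = 20*log10(1.61616) = 4.16969 dB
SPL2 = 74.3 - 4.16969 = 70.13 dB


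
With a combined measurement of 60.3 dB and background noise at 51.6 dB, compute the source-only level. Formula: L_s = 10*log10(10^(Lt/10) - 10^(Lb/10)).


10^(60.3/10) = 1.07152e+06
10^(51.6/10) = 144544
Difference = 1.07152e+06 - 144544 = 926976
L_source = 10*log10(926976) = 59.671 dB
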